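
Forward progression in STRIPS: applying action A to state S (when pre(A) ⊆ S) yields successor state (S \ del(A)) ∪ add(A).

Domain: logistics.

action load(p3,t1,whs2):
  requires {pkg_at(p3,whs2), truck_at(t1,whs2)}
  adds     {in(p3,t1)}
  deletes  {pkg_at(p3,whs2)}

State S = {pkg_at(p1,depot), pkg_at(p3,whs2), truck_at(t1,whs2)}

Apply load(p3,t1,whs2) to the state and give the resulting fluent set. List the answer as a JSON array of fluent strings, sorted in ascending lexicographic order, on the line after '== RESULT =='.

Compute (S \ del) ∪ add:
  pre ⊆ S: {pkg_at(p3,whs2), truck_at(t1,whs2)} ⊆ S  — applicable
  S \ del = {pkg_at(p1,depot), truck_at(t1,whs2)}
  ∪ add   = {in(p3,t1), pkg_at(p1,depot), truck_at(t1,whs2)}

== RESULT ==
["in(p3,t1)", "pkg_at(p1,depot)", "truck_at(t1,whs2)"]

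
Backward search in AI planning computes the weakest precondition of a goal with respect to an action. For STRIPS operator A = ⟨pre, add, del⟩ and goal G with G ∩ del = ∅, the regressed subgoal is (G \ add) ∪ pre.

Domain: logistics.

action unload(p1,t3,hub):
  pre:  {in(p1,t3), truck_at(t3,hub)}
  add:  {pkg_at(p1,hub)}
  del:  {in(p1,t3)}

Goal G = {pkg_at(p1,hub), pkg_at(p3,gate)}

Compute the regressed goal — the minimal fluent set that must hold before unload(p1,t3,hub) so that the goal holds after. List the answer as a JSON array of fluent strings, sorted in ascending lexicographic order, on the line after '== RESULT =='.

Compute (G \ add) ∪ pre:
  G ∩ del = {}  (empty — regression defined)
  G \ add = {pkg_at(p1,hub), pkg_at(p3,gate)} \ {pkg_at(p1,hub)} = {pkg_at(p3,gate)}
  ∪ pre   = {pkg_at(p3,gate)} ∪ {in(p1,t3), truck_at(t3,hub)}
          = {in(p1,t3), pkg_at(p3,gate), truck_at(t3,hub)}

== RESULT ==
["in(p1,t3)", "pkg_at(p3,gate)", "truck_at(t3,hub)"]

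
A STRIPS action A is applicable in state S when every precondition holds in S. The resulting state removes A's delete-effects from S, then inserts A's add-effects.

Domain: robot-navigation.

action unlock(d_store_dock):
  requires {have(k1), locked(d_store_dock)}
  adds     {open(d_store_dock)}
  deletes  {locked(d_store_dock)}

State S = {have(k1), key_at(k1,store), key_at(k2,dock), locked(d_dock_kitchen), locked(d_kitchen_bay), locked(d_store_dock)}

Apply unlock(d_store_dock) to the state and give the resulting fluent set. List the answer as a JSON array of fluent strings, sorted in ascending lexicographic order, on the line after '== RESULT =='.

Progress:
  pre ⊆ S: {have(k1), locked(d_store_dock)} ⊆ S  — applicable
  S \ del = {have(k1), key_at(k1,store), key_at(k2,dock), locked(d_dock_kitchen), locked(d_kitchen_bay)}
  ∪ add   = {have(k1), key_at(k1,store), key_at(k2,dock), locked(d_dock_kitchen), locked(d_kitchen_bay), open(d_store_dock)}

== RESULT ==
["have(k1)", "key_at(k1,store)", "key_at(k2,dock)", "locked(d_dock_kitchen)", "locked(d_kitchen_bay)", "open(d_store_dock)"]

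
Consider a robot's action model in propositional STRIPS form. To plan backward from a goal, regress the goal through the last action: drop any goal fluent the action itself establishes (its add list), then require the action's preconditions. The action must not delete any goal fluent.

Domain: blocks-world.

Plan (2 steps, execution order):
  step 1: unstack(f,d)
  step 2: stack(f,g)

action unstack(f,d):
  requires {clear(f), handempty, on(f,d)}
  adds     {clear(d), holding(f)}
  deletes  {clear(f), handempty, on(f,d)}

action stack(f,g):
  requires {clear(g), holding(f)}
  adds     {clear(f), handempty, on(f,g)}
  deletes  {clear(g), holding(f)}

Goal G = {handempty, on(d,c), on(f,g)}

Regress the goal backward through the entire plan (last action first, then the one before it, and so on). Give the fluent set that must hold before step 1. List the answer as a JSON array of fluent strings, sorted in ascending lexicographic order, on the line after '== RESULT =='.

Regress step by step:
  through step 2 (stack(f,g)): drop {handempty, on(f,g)}, keep {on(d,c)}, require {clear(g), holding(f)}
    → {clear(g), holding(f), on(d,c)}
  through step 1 (unstack(f,d)): drop {holding(f)}, keep {clear(g), on(d,c)}, require {clear(f), handempty, on(f,d)}
    → {clear(f), clear(g), handempty, on(d,c), on(f,d)}

== RESULT ==
["clear(f)", "clear(g)", "handempty", "on(d,c)", "on(f,d)"]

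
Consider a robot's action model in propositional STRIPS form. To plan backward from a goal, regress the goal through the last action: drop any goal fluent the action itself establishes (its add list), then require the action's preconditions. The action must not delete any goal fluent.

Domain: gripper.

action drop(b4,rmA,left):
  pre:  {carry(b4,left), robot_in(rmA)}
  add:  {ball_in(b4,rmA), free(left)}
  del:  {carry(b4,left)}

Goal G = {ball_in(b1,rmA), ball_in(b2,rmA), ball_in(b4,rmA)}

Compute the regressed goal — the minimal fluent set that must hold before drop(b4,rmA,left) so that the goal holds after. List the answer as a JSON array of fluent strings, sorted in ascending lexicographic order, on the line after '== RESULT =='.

Regress:
  G ∩ del = {}  (empty — regression defined)
  G \ add = {ball_in(b1,rmA), ball_in(b2,rmA), ball_in(b4,rmA)} \ {ball_in(b4,rmA), free(left)} = {ball_in(b1,rmA), ball_in(b2,rmA)}
  ∪ pre   = {ball_in(b1,rmA), ball_in(b2,rmA)} ∪ {carry(b4,left), robot_in(rmA)}
          = {ball_in(b1,rmA), ball_in(b2,rmA), carry(b4,left), robot_in(rmA)}

== RESULT ==
["ball_in(b1,rmA)", "ball_in(b2,rmA)", "carry(b4,left)", "robot_in(rmA)"]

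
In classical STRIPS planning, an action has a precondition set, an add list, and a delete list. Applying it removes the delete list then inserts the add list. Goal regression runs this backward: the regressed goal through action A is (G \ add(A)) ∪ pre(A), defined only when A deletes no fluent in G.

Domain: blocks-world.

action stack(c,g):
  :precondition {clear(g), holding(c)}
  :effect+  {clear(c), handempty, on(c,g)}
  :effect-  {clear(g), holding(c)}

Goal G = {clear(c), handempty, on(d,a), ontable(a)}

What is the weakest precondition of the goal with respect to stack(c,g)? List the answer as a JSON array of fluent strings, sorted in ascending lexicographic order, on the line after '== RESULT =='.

Compute (G \ add) ∪ pre:
  G ∩ del = {}  (empty — regression defined)
  G \ add = {clear(c), handempty, on(d,a), ontable(a)} \ {clear(c), handempty, on(c,g)} = {on(d,a), ontable(a)}
  ∪ pre   = {on(d,a), ontable(a)} ∪ {clear(g), holding(c)}
          = {clear(g), holding(c), on(d,a), ontable(a)}

== RESULT ==
["clear(g)", "holding(c)", "on(d,a)", "ontable(a)"]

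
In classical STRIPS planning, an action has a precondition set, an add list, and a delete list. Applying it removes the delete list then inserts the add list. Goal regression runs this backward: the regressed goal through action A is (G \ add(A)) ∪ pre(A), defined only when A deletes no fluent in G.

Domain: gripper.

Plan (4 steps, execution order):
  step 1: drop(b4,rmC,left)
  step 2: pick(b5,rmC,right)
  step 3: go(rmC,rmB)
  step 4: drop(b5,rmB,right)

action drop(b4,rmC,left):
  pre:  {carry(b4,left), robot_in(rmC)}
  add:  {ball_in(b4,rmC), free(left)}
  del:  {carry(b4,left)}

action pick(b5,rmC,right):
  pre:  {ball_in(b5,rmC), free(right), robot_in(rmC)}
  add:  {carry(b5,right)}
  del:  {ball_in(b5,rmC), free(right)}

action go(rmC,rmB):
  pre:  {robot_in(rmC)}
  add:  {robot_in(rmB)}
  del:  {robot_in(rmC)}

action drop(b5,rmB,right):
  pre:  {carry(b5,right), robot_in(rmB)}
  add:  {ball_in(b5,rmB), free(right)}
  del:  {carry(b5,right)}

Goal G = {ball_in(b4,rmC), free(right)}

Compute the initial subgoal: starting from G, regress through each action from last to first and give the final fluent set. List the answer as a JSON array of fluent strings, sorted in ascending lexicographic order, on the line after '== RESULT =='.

Work backward from the goal:
  through step 4 (drop(b5,rmB,right)): drop {free(right)}, keep {ball_in(b4,rmC)}, require {carry(b5,right), robot_in(rmB)}
    → {ball_in(b4,rmC), carry(b5,right), robot_in(rmB)}
  through step 3 (go(rmC,rmB)): drop {robot_in(rmB)}, keep {ball_in(b4,rmC), carry(b5,right)}, require {robot_in(rmC)}
    → {ball_in(b4,rmC), carry(b5,right), robot_in(rmC)}
  through step 2 (pick(b5,rmC,right)): drop {carry(b5,right)}, keep {ball_in(b4,rmC), robot_in(rmC)}, require {ball_in(b5,rmC), free(right), robot_in(rmC)}
    → {ball_in(b4,rmC), ball_in(b5,rmC), free(right), robot_in(rmC)}
  through step 1 (drop(b4,rmC,left)): drop {ball_in(b4,rmC)}, keep {ball_in(b5,rmC), free(right), robot_in(rmC)}, require {carry(b4,left), robot_in(rmC)}
    → {ball_in(b5,rmC), carry(b4,left), free(right), robot_in(rmC)}

== RESULT ==
["ball_in(b5,rmC)", "carry(b4,left)", "free(right)", "robot_in(rmC)"]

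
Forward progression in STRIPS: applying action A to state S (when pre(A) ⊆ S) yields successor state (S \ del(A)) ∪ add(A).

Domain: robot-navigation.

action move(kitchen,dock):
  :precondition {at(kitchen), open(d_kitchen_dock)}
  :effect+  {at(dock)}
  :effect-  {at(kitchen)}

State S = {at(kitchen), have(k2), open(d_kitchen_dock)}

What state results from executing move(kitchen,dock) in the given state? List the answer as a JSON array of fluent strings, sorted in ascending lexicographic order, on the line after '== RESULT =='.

Compute (S \ del) ∪ add:
  pre ⊆ S: {at(kitchen), open(d_kitchen_dock)} ⊆ S  — applicable
  S \ del = {have(k2), open(d_kitchen_dock)}
  ∪ add   = {at(dock), have(k2), open(d_kitchen_dock)}

== RESULT ==
["at(dock)", "have(k2)", "open(d_kitchen_dock)"]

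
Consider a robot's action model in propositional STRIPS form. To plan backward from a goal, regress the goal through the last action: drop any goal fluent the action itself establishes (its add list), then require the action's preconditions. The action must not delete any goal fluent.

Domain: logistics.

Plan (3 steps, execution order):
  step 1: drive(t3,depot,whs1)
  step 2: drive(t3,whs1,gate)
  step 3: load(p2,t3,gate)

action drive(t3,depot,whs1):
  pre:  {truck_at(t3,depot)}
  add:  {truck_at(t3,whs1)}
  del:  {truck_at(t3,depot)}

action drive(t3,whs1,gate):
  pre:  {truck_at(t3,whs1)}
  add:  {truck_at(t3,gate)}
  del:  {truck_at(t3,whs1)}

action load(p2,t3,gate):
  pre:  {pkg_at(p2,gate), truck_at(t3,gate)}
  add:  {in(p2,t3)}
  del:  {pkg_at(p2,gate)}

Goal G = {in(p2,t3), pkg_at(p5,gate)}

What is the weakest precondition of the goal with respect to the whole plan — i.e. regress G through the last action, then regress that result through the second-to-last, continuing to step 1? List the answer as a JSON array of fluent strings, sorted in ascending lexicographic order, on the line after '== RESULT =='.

Regress step by step:
  through step 3 (load(p2,t3,gate)): drop {in(p2,t3)}, keep {pkg_at(p5,gate)}, require {pkg_at(p2,gate), truck_at(t3,gate)}
    → {pkg_at(p2,gate), pkg_at(p5,gate), truck_at(t3,gate)}
  through step 2 (drive(t3,whs1,gate)): drop {truck_at(t3,gate)}, keep {pkg_at(p2,gate), pkg_at(p5,gate)}, require {truck_at(t3,whs1)}
    → {pkg_at(p2,gate), pkg_at(p5,gate), truck_at(t3,whs1)}
  through step 1 (drive(t3,depot,whs1)): drop {truck_at(t3,whs1)}, keep {pkg_at(p2,gate), pkg_at(p5,gate)}, require {truck_at(t3,depot)}
    → {pkg_at(p2,gate), pkg_at(p5,gate), truck_at(t3,depot)}

== RESULT ==
["pkg_at(p2,gate)", "pkg_at(p5,gate)", "truck_at(t3,depot)"]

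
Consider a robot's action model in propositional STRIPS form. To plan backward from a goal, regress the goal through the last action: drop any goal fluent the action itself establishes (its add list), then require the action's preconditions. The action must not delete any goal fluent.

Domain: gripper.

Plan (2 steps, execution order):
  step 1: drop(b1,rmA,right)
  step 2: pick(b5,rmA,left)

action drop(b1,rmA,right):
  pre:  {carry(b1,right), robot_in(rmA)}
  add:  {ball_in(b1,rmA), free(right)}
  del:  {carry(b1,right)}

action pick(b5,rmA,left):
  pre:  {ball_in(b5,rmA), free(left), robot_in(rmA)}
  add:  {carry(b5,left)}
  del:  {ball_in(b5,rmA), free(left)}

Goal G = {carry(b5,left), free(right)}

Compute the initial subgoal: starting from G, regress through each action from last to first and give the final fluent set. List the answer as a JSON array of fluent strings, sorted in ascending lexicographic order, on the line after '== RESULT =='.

Regress step by step:
  through step 2 (pick(b5,rmA,left)): drop {carry(b5,left)}, keep {free(right)}, require {ball_in(b5,rmA), free(left), robot_in(rmA)}
    → {ball_in(b5,rmA), free(left), free(right), robot_in(rmA)}
  through step 1 (drop(b1,rmA,right)): drop {free(right)}, keep {ball_in(b5,rmA), free(left), robot_in(rmA)}, require {carry(b1,right), robot_in(rmA)}
    → {ball_in(b5,rmA), carry(b1,right), free(left), robot_in(rmA)}

== RESULT ==
["ball_in(b5,rmA)", "carry(b1,right)", "free(left)", "robot_in(rmA)"]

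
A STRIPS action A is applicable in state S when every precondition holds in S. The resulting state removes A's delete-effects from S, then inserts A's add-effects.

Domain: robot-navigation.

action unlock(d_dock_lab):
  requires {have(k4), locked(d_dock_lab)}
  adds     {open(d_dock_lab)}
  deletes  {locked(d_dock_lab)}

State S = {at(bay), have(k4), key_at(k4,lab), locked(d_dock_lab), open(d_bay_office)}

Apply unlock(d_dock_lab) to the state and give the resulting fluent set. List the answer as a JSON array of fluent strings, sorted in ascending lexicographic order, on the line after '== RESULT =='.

Progress:
  pre ⊆ S: {have(k4), locked(d_dock_lab)} ⊆ S  — applicable
  S \ del = {at(bay), have(k4), key_at(k4,lab), open(d_bay_office)}
  ∪ add   = {at(bay), have(k4), key_at(k4,lab), open(d_bay_office), open(d_dock_lab)}

== RESULT ==
["at(bay)", "have(k4)", "key_at(k4,lab)", "open(d_bay_office)", "open(d_dock_lab)"]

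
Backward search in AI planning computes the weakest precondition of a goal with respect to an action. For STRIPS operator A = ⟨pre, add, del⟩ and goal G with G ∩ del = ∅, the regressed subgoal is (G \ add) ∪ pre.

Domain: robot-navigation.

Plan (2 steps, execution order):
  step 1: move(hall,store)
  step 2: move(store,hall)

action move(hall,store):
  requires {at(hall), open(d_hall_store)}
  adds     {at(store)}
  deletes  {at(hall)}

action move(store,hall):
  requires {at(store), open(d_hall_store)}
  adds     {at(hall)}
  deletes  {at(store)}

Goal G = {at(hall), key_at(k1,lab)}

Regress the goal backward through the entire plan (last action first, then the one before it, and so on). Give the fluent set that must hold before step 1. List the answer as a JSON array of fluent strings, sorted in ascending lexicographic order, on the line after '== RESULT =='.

Work backward from the goal:
  through step 2 (move(store,hall)): drop {at(hall)}, keep {key_at(k1,lab)}, require {at(store), open(d_hall_store)}
    → {at(store), key_at(k1,lab), open(d_hall_store)}
  through step 1 (move(hall,store)): drop {at(store)}, keep {key_at(k1,lab), open(d_hall_store)}, require {at(hall), open(d_hall_store)}
    → {at(hall), key_at(k1,lab), open(d_hall_store)}

== RESULT ==
["at(hall)", "key_at(k1,lab)", "open(d_hall_store)"]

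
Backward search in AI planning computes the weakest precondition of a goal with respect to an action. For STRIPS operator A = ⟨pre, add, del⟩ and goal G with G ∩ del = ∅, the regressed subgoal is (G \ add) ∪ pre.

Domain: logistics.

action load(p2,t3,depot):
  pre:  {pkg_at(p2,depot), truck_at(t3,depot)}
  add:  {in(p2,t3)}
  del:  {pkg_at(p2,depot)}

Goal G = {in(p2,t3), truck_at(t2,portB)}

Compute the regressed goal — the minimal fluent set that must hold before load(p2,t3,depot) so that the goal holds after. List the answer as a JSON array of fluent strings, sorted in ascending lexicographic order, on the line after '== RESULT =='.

Regress:
  G ∩ del = {}  (empty — regression defined)
  G \ add = {in(p2,t3), truck_at(t2,portB)} \ {in(p2,t3)} = {truck_at(t2,portB)}
  ∪ pre   = {truck_at(t2,portB)} ∪ {pkg_at(p2,depot), truck_at(t3,depot)}
          = {pkg_at(p2,depot), truck_at(t2,portB), truck_at(t3,depot)}

== RESULT ==
["pkg_at(p2,depot)", "truck_at(t2,portB)", "truck_at(t3,depot)"]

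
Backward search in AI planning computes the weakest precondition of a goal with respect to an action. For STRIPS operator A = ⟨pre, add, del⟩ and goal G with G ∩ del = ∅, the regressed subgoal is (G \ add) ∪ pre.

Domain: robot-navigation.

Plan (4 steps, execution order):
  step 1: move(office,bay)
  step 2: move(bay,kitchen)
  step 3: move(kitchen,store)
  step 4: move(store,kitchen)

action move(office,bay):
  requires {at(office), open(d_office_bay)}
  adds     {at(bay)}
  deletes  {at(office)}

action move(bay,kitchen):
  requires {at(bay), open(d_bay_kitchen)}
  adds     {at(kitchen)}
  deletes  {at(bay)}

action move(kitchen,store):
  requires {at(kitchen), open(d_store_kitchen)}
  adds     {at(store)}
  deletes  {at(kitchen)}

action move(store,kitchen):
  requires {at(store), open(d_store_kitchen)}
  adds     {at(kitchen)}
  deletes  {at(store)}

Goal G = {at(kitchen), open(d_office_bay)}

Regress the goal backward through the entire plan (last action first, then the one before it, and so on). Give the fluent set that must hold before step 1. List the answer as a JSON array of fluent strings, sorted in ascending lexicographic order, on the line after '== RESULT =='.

Work backward from the goal:
  through step 4 (move(store,kitchen)): drop {at(kitchen)}, keep {open(d_office_bay)}, require {at(store), open(d_store_kitchen)}
    → {at(store), open(d_office_bay), open(d_store_kitchen)}
  through step 3 (move(kitchen,store)): drop {at(store)}, keep {open(d_office_bay), open(d_store_kitchen)}, require {at(kitchen), open(d_store_kitchen)}
    → {at(kitchen), open(d_office_bay), open(d_store_kitchen)}
  through step 2 (move(bay,kitchen)): drop {at(kitchen)}, keep {open(d_office_bay), open(d_store_kitchen)}, require {at(bay), open(d_bay_kitchen)}
    → {at(bay), open(d_bay_kitchen), open(d_office_bay), open(d_store_kitchen)}
  through step 1 (move(office,bay)): drop {at(bay)}, keep {open(d_bay_kitchen), open(d_office_bay), open(d_store_kitchen)}, require {at(office), open(d_office_bay)}
    → {at(office), open(d_bay_kitchen), open(d_office_bay), open(d_store_kitchen)}

== RESULT ==
["at(office)", "open(d_bay_kitchen)", "open(d_office_bay)", "open(d_store_kitchen)"]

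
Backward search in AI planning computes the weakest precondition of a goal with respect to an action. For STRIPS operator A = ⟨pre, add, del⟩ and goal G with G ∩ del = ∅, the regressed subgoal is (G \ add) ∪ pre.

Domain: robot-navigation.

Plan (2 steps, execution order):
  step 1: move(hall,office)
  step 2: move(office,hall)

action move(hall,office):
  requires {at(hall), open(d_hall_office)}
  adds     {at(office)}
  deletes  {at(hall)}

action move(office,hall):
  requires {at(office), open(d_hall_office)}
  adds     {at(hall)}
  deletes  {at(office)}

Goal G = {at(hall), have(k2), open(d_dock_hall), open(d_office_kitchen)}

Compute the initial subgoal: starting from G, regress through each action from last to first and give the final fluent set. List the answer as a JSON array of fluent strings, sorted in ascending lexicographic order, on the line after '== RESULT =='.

Regress step by step:
  through step 2 (move(office,hall)): drop {at(hall)}, keep {have(k2), open(d_dock_hall), open(d_office_kitchen)}, require {at(office), open(d_hall_office)}
    → {at(office), have(k2), open(d_dock_hall), open(d_hall_office), open(d_office_kitchen)}
  through step 1 (move(hall,office)): drop {at(office)}, keep {have(k2), open(d_dock_hall), open(d_hall_office), open(d_office_kitchen)}, require {at(hall), open(d_hall_office)}
    → {at(hall), have(k2), open(d_dock_hall), open(d_hall_office), open(d_office_kitchen)}

== RESULT ==
["at(hall)", "have(k2)", "open(d_dock_hall)", "open(d_hall_office)", "open(d_office_kitchen)"]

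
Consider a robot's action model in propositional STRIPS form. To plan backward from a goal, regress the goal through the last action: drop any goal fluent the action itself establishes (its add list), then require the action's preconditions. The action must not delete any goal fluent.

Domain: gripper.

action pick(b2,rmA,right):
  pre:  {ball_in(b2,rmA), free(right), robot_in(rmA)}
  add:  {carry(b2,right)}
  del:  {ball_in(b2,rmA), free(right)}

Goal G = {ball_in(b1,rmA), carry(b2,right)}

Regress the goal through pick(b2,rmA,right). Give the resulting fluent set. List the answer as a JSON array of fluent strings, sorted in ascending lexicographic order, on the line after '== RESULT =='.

Regress:
  G ∩ del = {}  (empty — regression defined)
  G \ add = {ball_in(b1,rmA), carry(b2,right)} \ {carry(b2,right)} = {ball_in(b1,rmA)}
  ∪ pre   = {ball_in(b1,rmA)} ∪ {ball_in(b2,rmA), free(right), robot_in(rmA)}
          = {ball_in(b1,rmA), ball_in(b2,rmA), free(right), robot_in(rmA)}

== RESULT ==
["ball_in(b1,rmA)", "ball_in(b2,rmA)", "free(right)", "robot_in(rmA)"]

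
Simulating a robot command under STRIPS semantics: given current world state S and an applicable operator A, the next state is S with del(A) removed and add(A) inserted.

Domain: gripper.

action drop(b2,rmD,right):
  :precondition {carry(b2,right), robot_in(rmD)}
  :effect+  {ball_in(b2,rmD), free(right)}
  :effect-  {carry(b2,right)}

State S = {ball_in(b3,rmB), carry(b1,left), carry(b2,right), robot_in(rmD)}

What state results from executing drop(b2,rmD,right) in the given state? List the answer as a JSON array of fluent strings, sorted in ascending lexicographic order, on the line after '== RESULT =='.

Compute (S \ del) ∪ add:
  pre ⊆ S: {carry(b2,right), robot_in(rmD)} ⊆ S  — applicable
  S \ del = {ball_in(b3,rmB), carry(b1,left), robot_in(rmD)}
  ∪ add   = {ball_in(b2,rmD), ball_in(b3,rmB), carry(b1,left), free(right), robot_in(rmD)}

== RESULT ==
["ball_in(b2,rmD)", "ball_in(b3,rmB)", "carry(b1,left)", "free(right)", "robot_in(rmD)"]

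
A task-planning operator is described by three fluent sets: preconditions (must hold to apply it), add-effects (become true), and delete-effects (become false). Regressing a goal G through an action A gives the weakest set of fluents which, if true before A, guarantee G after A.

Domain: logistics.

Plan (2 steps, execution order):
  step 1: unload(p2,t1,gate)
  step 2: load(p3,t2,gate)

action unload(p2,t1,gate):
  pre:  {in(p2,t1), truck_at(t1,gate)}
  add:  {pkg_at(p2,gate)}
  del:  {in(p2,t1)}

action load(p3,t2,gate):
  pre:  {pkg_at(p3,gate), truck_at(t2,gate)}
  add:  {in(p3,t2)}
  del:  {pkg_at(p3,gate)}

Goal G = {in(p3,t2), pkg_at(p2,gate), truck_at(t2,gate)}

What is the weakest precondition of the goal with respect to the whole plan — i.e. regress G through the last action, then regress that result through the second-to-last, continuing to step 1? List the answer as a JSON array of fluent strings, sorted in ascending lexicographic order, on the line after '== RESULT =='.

Regress step by step:
  through step 2 (load(p3,t2,gate)): drop {in(p3,t2)}, keep {pkg_at(p2,gate), truck_at(t2,gate)}, require {pkg_at(p3,gate), truck_at(t2,gate)}
    → {pkg_at(p2,gate), pkg_at(p3,gate), truck_at(t2,gate)}
  through step 1 (unload(p2,t1,gate)): drop {pkg_at(p2,gate)}, keep {pkg_at(p3,gate), truck_at(t2,gate)}, require {in(p2,t1), truck_at(t1,gate)}
    → {in(p2,t1), pkg_at(p3,gate), truck_at(t1,gate), truck_at(t2,gate)}

== RESULT ==
["in(p2,t1)", "pkg_at(p3,gate)", "truck_at(t1,gate)", "truck_at(t2,gate)"]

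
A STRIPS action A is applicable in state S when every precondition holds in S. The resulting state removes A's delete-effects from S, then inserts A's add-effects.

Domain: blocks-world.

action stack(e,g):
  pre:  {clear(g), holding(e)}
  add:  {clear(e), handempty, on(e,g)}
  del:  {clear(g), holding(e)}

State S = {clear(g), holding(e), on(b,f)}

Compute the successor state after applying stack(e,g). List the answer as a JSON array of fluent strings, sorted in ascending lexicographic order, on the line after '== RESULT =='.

Compute (S \ del) ∪ add:
  pre ⊆ S: {clear(g), holding(e)} ⊆ S  — applicable
  S \ del = {on(b,f)}
  ∪ add   = {clear(e), handempty, on(b,f), on(e,g)}

== RESULT ==
["clear(e)", "handempty", "on(b,f)", "on(e,g)"]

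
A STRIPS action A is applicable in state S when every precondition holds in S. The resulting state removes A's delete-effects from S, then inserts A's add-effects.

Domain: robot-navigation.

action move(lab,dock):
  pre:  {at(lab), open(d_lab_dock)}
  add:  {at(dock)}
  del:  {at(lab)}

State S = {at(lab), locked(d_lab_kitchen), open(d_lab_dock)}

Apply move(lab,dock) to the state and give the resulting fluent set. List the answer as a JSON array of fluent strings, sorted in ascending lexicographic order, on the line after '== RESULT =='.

Compute (S \ del) ∪ add:
  pre ⊆ S: {at(lab), open(d_lab_dock)} ⊆ S  — applicable
  S \ del = {locked(d_lab_kitchen), open(d_lab_dock)}
  ∪ add   = {at(dock), locked(d_lab_kitchen), open(d_lab_dock)}

== RESULT ==
["at(dock)", "locked(d_lab_kitchen)", "open(d_lab_dock)"]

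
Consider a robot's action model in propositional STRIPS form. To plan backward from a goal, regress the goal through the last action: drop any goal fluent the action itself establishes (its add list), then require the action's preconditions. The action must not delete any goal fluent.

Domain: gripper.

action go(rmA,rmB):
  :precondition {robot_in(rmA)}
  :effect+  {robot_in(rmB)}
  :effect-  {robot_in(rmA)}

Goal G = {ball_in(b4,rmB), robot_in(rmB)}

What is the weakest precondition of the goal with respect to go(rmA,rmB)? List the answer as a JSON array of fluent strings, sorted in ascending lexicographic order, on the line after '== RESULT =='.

Regress:
  G ∩ del = {}  (empty — regression defined)
  G \ add = {ball_in(b4,rmB), robot_in(rmB)} \ {robot_in(rmB)} = {ball_in(b4,rmB)}
  ∪ pre   = {ball_in(b4,rmB)} ∪ {robot_in(rmA)}
          = {ball_in(b4,rmB), robot_in(rmA)}

== RESULT ==
["ball_in(b4,rmB)", "robot_in(rmA)"]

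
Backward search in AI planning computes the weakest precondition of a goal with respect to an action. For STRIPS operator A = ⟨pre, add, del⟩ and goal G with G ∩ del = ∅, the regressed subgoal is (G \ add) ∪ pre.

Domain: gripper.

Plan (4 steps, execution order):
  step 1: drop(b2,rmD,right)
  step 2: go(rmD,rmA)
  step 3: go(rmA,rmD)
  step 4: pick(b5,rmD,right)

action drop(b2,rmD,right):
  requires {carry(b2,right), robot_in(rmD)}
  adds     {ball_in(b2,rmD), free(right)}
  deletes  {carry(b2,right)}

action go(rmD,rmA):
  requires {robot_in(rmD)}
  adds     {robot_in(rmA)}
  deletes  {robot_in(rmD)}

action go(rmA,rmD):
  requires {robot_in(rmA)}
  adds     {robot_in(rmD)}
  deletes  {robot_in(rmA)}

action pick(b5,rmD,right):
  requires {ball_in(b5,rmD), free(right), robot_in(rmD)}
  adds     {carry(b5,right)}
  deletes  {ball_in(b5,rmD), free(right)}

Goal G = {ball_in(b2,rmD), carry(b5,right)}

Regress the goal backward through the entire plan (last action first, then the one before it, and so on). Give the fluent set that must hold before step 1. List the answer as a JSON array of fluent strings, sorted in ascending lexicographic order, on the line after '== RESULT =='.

Work backward from the goal:
  through step 4 (pick(b5,rmD,right)): drop {carry(b5,right)}, keep {ball_in(b2,rmD)}, require {ball_in(b5,rmD), free(right), robot_in(rmD)}
    → {ball_in(b2,rmD), ball_in(b5,rmD), free(right), robot_in(rmD)}
  through step 3 (go(rmA,rmD)): drop {robot_in(rmD)}, keep {ball_in(b2,rmD), ball_in(b5,rmD), free(right)}, require {robot_in(rmA)}
    → {ball_in(b2,rmD), ball_in(b5,rmD), free(right), robot_in(rmA)}
  through step 2 (go(rmD,rmA)): drop {robot_in(rmA)}, keep {ball_in(b2,rmD), ball_in(b5,rmD), free(right)}, require {robot_in(rmD)}
    → {ball_in(b2,rmD), ball_in(b5,rmD), free(right), robot_in(rmD)}
  through step 1 (drop(b2,rmD,right)): drop {ball_in(b2,rmD), free(right)}, keep {ball_in(b5,rmD), robot_in(rmD)}, require {carry(b2,right), robot_in(rmD)}
    → {ball_in(b5,rmD), carry(b2,right), robot_in(rmD)}

== RESULT ==
["ball_in(b5,rmD)", "carry(b2,right)", "robot_in(rmD)"]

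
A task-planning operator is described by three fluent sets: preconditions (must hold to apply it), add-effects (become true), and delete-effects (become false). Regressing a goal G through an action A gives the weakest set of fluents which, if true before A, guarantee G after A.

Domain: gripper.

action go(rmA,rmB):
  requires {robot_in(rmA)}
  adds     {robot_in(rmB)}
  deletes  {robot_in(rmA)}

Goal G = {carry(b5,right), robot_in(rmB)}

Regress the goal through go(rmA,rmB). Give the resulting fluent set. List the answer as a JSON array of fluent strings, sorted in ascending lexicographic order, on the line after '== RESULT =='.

Regress:
  G ∩ del = {}  (empty — regression defined)
  G \ add = {carry(b5,right), robot_in(rmB)} \ {robot_in(rmB)} = {carry(b5,right)}
  ∪ pre   = {carry(b5,right)} ∪ {robot_in(rmA)}
          = {carry(b5,right), robot_in(rmA)}

== RESULT ==
["carry(b5,right)", "robot_in(rmA)"]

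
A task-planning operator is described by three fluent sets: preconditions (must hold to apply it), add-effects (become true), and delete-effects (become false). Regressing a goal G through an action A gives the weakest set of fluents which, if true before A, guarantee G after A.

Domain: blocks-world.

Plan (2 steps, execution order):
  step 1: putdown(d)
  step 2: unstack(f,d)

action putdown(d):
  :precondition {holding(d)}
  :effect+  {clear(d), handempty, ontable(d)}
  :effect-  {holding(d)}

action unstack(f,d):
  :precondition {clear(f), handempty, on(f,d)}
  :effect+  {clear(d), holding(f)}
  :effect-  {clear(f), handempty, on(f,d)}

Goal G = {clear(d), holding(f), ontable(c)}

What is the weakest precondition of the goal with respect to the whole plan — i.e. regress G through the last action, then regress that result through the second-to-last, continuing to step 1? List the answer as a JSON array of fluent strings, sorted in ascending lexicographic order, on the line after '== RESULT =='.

Regress step by step:
  through step 2 (unstack(f,d)): drop {clear(d), holding(f)}, keep {ontable(c)}, require {clear(f), handempty, on(f,d)}
    → {clear(f), handempty, on(f,d), ontable(c)}
  through step 1 (putdown(d)): drop {handempty}, keep {clear(f), on(f,d), ontable(c)}, require {holding(d)}
    → {clear(f), holding(d), on(f,d), ontable(c)}

== RESULT ==
["clear(f)", "holding(d)", "on(f,d)", "ontable(c)"]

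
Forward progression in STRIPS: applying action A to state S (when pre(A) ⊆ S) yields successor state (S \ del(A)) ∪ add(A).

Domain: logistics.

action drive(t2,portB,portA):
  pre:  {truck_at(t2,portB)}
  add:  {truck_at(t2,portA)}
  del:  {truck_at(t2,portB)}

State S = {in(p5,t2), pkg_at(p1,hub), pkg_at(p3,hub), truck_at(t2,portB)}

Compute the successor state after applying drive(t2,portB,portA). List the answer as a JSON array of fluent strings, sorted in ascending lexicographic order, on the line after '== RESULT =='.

Progress:
  pre ⊆ S: {truck_at(t2,portB)} ⊆ S  — applicable
  S \ del = {in(p5,t2), pkg_at(p1,hub), pkg_at(p3,hub)}
  ∪ add   = {in(p5,t2), pkg_at(p1,hub), pkg_at(p3,hub), truck_at(t2,portA)}

== RESULT ==
["in(p5,t2)", "pkg_at(p1,hub)", "pkg_at(p3,hub)", "truck_at(t2,portA)"]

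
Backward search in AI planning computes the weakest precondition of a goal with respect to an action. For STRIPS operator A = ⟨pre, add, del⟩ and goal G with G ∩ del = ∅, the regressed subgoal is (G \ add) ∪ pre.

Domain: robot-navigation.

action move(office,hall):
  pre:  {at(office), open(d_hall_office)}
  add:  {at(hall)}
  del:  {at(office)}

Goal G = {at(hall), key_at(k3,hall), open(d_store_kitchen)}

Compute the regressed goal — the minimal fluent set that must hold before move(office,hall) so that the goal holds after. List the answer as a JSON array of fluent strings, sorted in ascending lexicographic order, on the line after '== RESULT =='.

Compute (G \ add) ∪ pre:
  G ∩ del = {}  (empty — regression defined)
  G \ add = {at(hall), key_at(k3,hall), open(d_store_kitchen)} \ {at(hall)} = {key_at(k3,hall), open(d_store_kitchen)}
  ∪ pre   = {key_at(k3,hall), open(d_store_kitchen)} ∪ {at(office), open(d_hall_office)}
          = {at(office), key_at(k3,hall), open(d_hall_office), open(d_store_kitchen)}

== RESULT ==
["at(office)", "key_at(k3,hall)", "open(d_hall_office)", "open(d_store_kitchen)"]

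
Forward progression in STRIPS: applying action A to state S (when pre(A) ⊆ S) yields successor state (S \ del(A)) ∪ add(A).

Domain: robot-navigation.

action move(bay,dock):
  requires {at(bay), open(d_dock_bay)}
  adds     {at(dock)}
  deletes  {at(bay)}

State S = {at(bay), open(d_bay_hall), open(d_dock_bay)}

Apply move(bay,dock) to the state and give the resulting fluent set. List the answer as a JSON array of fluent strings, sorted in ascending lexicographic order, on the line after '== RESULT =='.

Compute (S \ del) ∪ add:
  pre ⊆ S: {at(bay), open(d_dock_bay)} ⊆ S  — applicable
  S \ del = {open(d_bay_hall), open(d_dock_bay)}
  ∪ add   = {at(dock), open(d_bay_hall), open(d_dock_bay)}

== RESULT ==
["at(dock)", "open(d_bay_hall)", "open(d_dock_bay)"]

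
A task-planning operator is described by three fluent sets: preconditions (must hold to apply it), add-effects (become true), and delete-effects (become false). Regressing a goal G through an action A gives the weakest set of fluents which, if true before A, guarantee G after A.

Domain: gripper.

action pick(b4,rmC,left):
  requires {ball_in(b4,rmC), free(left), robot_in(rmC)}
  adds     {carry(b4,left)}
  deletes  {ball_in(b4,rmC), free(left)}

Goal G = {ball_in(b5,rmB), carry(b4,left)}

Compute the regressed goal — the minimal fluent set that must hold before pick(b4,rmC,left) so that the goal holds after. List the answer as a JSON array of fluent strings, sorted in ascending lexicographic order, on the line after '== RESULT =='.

Regress:
  G ∩ del = {}  (empty — regression defined)
  G \ add = {ball_in(b5,rmB), carry(b4,left)} \ {carry(b4,left)} = {ball_in(b5,rmB)}
  ∪ pre   = {ball_in(b5,rmB)} ∪ {ball_in(b4,rmC), free(left), robot_in(rmC)}
          = {ball_in(b4,rmC), ball_in(b5,rmB), free(left), robot_in(rmC)}

== RESULT ==
["ball_in(b4,rmC)", "ball_in(b5,rmB)", "free(left)", "robot_in(rmC)"]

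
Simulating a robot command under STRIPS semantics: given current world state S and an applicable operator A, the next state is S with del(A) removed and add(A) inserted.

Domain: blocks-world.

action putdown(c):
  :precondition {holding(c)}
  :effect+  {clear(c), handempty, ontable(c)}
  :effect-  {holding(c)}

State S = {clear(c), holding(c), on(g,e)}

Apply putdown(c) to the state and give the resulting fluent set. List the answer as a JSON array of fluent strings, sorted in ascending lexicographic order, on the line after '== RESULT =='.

Compute (S \ del) ∪ add:
  pre ⊆ S: {holding(c)} ⊆ S  — applicable
  S \ del = {clear(c), on(g,e)}
  ∪ add   = {clear(c), handempty, on(g,e), ontable(c)}

== RESULT ==
["clear(c)", "handempty", "on(g,e)", "ontable(c)"]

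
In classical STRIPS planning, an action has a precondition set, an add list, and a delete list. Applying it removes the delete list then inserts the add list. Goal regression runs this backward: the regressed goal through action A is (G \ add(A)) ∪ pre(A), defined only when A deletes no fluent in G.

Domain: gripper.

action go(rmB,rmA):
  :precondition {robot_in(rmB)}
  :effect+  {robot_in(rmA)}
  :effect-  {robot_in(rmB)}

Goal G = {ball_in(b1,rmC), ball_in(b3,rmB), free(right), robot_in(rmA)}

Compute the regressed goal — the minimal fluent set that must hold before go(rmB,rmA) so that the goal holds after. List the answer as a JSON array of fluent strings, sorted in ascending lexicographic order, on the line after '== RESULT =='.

Compute (G \ add) ∪ pre:
  G ∩ del = {}  (empty — regression defined)
  G \ add = {ball_in(b1,rmC), ball_in(b3,rmB), free(right), robot_in(rmA)} \ {robot_in(rmA)} = {ball_in(b1,rmC), ball_in(b3,rmB), free(right)}
  ∪ pre   = {ball_in(b1,rmC), ball_in(b3,rmB), free(right)} ∪ {robot_in(rmB)}
          = {ball_in(b1,rmC), ball_in(b3,rmB), free(right), robot_in(rmB)}

== RESULT ==
["ball_in(b1,rmC)", "ball_in(b3,rmB)", "free(right)", "robot_in(rmB)"]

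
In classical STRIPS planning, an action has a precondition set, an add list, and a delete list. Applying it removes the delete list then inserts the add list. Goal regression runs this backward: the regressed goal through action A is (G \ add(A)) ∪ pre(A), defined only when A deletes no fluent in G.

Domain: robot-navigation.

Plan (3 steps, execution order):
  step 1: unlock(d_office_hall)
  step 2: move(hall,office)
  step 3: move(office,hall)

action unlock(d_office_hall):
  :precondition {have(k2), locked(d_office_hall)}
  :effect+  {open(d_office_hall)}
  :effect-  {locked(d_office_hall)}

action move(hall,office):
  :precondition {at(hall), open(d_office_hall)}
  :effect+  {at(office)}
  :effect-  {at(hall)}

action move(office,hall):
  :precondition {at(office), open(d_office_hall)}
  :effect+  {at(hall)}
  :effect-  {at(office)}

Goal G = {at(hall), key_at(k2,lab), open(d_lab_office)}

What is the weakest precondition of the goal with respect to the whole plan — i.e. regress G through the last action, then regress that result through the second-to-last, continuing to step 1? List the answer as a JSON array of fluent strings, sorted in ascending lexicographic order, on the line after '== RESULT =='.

Work backward from the goal:
  through step 3 (move(office,hall)): drop {at(hall)}, keep {key_at(k2,lab), open(d_lab_office)}, require {at(office), open(d_office_hall)}
    → {at(office), key_at(k2,lab), open(d_lab_office), open(d_office_hall)}
  through step 2 (move(hall,office)): drop {at(office)}, keep {key_at(k2,lab), open(d_lab_office), open(d_office_hall)}, require {at(hall), open(d_office_hall)}
    → {at(hall), key_at(k2,lab), open(d_lab_office), open(d_office_hall)}
  through step 1 (unlock(d_office_hall)): drop {open(d_office_hall)}, keep {at(hall), key_at(k2,lab), open(d_lab_office)}, require {have(k2), locked(d_office_hall)}
    → {at(hall), have(k2), key_at(k2,lab), locked(d_office_hall), open(d_lab_office)}

== RESULT ==
["at(hall)", "have(k2)", "key_at(k2,lab)", "locked(d_office_hall)", "open(d_lab_office)"]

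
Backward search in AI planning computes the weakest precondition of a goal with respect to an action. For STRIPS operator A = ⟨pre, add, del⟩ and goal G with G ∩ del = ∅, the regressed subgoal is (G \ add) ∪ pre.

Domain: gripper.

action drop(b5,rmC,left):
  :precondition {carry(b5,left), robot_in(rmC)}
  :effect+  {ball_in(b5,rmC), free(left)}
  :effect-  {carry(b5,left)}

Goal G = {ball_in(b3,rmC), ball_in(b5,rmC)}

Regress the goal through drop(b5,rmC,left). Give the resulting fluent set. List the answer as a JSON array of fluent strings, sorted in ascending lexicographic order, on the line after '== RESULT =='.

Regress:
  G ∩ del = {}  (empty — regression defined)
  G \ add = {ball_in(b3,rmC), ball_in(b5,rmC)} \ {ball_in(b5,rmC), free(left)} = {ball_in(b3,rmC)}
  ∪ pre   = {ball_in(b3,rmC)} ∪ {carry(b5,left), robot_in(rmC)}
          = {ball_in(b3,rmC), carry(b5,left), robot_in(rmC)}

== RESULT ==
["ball_in(b3,rmC)", "carry(b5,left)", "robot_in(rmC)"]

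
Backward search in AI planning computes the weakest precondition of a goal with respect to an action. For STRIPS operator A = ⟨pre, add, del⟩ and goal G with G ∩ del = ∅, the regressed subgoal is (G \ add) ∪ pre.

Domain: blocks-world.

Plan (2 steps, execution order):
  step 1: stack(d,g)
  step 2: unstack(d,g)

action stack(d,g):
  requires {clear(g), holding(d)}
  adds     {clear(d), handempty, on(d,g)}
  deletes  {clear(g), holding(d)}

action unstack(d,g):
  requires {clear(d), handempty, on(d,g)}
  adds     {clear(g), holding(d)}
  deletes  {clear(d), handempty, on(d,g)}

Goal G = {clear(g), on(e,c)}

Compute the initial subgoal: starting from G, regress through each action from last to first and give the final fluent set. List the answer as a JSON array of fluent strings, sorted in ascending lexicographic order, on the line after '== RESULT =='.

Regress step by step:
  through step 2 (unstack(d,g)): drop {clear(g)}, keep {on(e,c)}, require {clear(d), handempty, on(d,g)}
    → {clear(d), handempty, on(d,g), on(e,c)}
  through step 1 (stack(d,g)): drop {clear(d), handempty, on(d,g)}, keep {on(e,c)}, require {clear(g), holding(d)}
    → {clear(g), holding(d), on(e,c)}

== RESULT ==
["clear(g)", "holding(d)", "on(e,c)"]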